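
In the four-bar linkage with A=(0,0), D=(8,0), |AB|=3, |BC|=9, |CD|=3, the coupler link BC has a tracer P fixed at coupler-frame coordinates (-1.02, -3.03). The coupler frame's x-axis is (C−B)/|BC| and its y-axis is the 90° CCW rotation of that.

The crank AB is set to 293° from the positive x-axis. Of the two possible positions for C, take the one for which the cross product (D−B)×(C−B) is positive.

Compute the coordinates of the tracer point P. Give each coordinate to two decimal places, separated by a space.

2.33 -5.74

A=(0,0), D=(8.00,0)
B = A + 3.00·(cos293°, sin293°) = (1.1722, -2.7615)
|BD| = 7.3651
circle(B,9.00) ∩ circle(D,3.00): a=8.5705, h=2.7472
  candidates: C₊=(8.0874,2.9987) cross=20.233; C₋=(10.1475,-2.0948) cross=-20.233
  mode + wants cross > 0 → take C=(8.0874,2.9987) (cross=20.233)
ex = (C−B)/|BC| = (0.7684,0.6400); ey = (-0.6400,0.7684)
P = B + -1.02·ex + -3.03·ey = (2.3278,-5.7425)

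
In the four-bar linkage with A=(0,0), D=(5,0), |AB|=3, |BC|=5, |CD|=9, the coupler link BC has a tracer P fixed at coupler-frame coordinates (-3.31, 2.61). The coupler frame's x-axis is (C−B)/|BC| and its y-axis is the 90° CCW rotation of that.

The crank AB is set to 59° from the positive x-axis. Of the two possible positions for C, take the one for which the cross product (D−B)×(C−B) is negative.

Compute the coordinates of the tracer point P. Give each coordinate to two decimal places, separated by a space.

A=(0,0), D=(5.00,0)
B = A + 3.00·(cos59°, sin59°) = (1.5451, 2.5715)
|BD| = 4.3068
circle(B,5.00) ∩ circle(D,9.00): a=-4.3479, h=2.4690
  candidates: C₊=(-0.4685,7.1481) cross=10.634; C₋=(-3.4169,3.1869) cross=-10.634
  mode - wants cross < 0 → take C=(-3.4169,3.1869) (cross=-10.634)
ex = (C−B)/|BC| = (-0.9924,0.1231); ey = (-0.1231,-0.9924)
P = B + -3.31·ex + 2.61·ey = (4.5087,-0.4260)

4.51 -0.43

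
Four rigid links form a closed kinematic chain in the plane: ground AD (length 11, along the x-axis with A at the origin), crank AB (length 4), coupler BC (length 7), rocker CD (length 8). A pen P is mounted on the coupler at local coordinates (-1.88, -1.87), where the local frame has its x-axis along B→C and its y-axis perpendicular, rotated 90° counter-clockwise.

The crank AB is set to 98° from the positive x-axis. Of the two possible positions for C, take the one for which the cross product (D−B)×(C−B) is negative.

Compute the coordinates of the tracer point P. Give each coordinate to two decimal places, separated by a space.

A=(0,0), D=(11.00,0)
B = A + 4.00·(cos98°, sin98°) = (-0.5567, 3.9611)
|BD| = 12.2167
circle(B,7.00) ∩ circle(D,8.00): a=5.4944, h=4.3372
  candidates: C₊=(6.0472,6.2825) cross=52.986; C₋=(3.2346,-1.9233) cross=-52.986
  mode - wants cross < 0 → take C=(3.2346,-1.9233) (cross=-52.986)
ex = (C−B)/|BC| = (0.5416,-0.8406); ey = (0.8406,0.5416)
P = B + -1.88·ex + -1.87·ey = (-3.1469,4.5286)

-3.15 4.53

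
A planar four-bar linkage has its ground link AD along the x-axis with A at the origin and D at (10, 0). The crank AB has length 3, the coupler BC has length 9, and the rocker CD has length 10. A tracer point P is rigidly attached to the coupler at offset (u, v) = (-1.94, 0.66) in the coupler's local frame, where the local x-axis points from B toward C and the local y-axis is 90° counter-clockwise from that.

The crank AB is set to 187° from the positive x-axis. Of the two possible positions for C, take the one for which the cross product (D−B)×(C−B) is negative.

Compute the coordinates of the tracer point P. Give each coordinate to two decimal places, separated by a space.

-3.77 1.53

A=(0,0), D=(10.00,0)
B = A + 3.00·(cos187°, sin187°) = (-2.9776, -0.3656)
|BD| = 12.9828
circle(B,9.00) ∩ circle(D,10.00): a=5.7597, h=6.9157
  candidates: C₊=(2.5850,6.7095) cross=89.785; C₋=(2.9745,-7.1163) cross=-89.785
  mode - wants cross < 0 → take C=(2.9745,-7.1163) (cross=-89.785)
ex = (C−B)/|BC| = (0.6613,-0.7501); ey = (0.7501,0.6613)
P = B + -1.94·ex + 0.66·ey = (-3.7656,1.5260)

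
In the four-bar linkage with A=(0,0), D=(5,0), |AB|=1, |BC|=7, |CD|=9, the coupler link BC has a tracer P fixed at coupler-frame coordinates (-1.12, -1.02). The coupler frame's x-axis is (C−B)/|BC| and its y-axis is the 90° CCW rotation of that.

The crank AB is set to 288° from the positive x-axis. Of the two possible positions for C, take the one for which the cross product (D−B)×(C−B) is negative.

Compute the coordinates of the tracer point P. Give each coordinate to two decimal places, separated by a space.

-0.78 0.10

A=(0,0), D=(5.00,0)
B = A + 1.00·(cos288°, sin288°) = (0.3090, -0.9511)
|BD| = 4.7864
circle(B,7.00) ∩ circle(D,9.00): a=-0.9496, h=6.9353
  candidates: C₊=(-1.9997,5.6573) cross=33.195; C₋=(0.7564,-7.9367) cross=-33.195
  mode - wants cross < 0 → take C=(0.7564,-7.9367) (cross=-33.195)
ex = (C−B)/|BC| = (0.0639,-0.9980); ey = (0.9980,0.0639)
P = B + -1.12·ex + -1.02·ey = (-0.7805,0.1015)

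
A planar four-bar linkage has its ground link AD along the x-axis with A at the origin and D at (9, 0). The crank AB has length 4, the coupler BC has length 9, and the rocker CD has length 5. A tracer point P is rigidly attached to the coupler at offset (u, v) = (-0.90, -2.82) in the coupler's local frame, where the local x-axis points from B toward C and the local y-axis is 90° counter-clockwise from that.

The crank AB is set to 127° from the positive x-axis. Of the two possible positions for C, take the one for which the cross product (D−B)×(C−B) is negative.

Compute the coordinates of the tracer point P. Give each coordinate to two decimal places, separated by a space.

-4.87 1.55

A=(0,0), D=(9.00,0)
B = A + 4.00·(cos127°, sin127°) = (-2.4073, 3.1945)
|BD| = 11.8461
circle(B,9.00) ∩ circle(D,5.00): a=8.2867, h=3.5115
  candidates: C₊=(6.5194,4.3413) cross=41.597; C₋=(4.6255,-2.4215) cross=-41.597
  mode - wants cross < 0 → take C=(4.6255,-2.4215) (cross=-41.597)
ex = (C−B)/|BC| = (0.7814,-0.6240); ey = (0.6240,0.7814)
P = B + -0.90·ex + -2.82·ey = (-4.8702,1.5525)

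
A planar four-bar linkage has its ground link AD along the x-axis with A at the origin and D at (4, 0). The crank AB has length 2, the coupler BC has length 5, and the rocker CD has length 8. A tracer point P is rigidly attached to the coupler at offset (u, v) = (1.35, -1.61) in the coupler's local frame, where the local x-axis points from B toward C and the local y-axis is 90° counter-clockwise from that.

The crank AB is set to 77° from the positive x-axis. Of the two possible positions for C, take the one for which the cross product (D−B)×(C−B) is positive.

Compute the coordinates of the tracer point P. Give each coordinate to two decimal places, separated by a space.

1.93 3.44

A=(0,0), D=(4.00,0)
B = A + 2.00·(cos77°, sin77°) = (0.4499, 1.9487)
|BD| = 4.0498
circle(B,5.00) ∩ circle(D,8.00): a=-2.7902, h=4.1491
  candidates: C₊=(0.0005,6.9285) cross=16.803; C₋=(-3.9925,-0.3458) cross=-16.803
  mode + wants cross > 0 → take C=(0.0005,6.9285) (cross=16.803)
ex = (C−B)/|BC| = (-0.0899,0.9960); ey = (-0.9960,-0.0899)
P = B + 1.35·ex + -1.61·ey = (1.9321,3.4380)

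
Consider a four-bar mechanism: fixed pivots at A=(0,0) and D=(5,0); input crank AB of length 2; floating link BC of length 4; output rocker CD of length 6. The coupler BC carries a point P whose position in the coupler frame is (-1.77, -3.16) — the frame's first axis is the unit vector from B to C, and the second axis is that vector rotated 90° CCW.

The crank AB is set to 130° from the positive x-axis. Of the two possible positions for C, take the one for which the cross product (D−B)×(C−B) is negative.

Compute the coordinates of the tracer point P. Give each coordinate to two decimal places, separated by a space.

-4.73 2.65

A=(0,0), D=(5.00,0)
B = A + 2.00·(cos130°, sin130°) = (-1.2856, 1.5321)
|BD| = 6.4696
circle(B,4.00) ∩ circle(D,6.00): a=1.6891, h=3.6259
  candidates: C₊=(1.2141,4.6548) cross=23.458; C₋=(-0.5032,-2.3906) cross=-23.458
  mode - wants cross < 0 → take C=(-0.5032,-2.3906) (cross=-23.458)
ex = (C−B)/|BC| = (0.1956,-0.9807); ey = (0.9807,0.1956)
P = B + -1.77·ex + -3.16·ey = (-4.7308,2.6498)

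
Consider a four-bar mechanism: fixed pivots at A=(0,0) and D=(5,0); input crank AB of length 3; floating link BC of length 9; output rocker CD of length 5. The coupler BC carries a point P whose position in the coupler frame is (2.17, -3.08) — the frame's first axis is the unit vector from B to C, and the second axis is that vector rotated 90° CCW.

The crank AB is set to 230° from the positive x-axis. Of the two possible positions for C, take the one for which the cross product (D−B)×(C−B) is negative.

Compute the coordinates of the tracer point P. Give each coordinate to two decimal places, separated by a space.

-0.65 -5.84

A=(0,0), D=(5.00,0)
B = A + 3.00·(cos230°, sin230°) = (-1.9284, -2.2981)
|BD| = 7.2996
circle(B,9.00) ∩ circle(D,5.00): a=7.4856, h=4.9965
  candidates: C₊=(3.6035,4.8010) cross=36.473; C₋=(6.7497,-4.6839) cross=-36.473
  mode - wants cross < 0 → take C=(6.7497,-4.6839) (cross=-36.473)
ex = (C−B)/|BC| = (0.9642,-0.2651); ey = (0.2651,0.9642)
P = B + 2.17·ex + -3.08·ey = (-0.6524,-5.8432)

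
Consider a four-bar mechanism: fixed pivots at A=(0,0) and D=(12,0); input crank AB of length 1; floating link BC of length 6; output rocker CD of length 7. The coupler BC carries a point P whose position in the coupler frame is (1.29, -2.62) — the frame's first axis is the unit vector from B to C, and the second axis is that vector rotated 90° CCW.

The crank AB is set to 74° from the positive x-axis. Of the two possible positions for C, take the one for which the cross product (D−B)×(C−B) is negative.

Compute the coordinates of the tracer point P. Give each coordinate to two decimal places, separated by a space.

-0.02 -1.94

A=(0,0), D=(12.00,0)
B = A + 1.00·(cos74°, sin74°) = (0.2756, 0.9613)
|BD| = 11.7637
circle(B,6.00) ∩ circle(D,7.00): a=5.3293, h=2.7565
  candidates: C₊=(5.8124,3.2731) cross=32.427; C₋=(5.3619,-2.2215) cross=-32.427
  mode - wants cross < 0 → take C=(5.3619,-2.2215) (cross=-32.427)
ex = (C−B)/|BC| = (0.8477,-0.5305); ey = (0.5305,0.8477)
P = B + 1.29·ex + -2.62·ey = (-0.0206,-1.9440)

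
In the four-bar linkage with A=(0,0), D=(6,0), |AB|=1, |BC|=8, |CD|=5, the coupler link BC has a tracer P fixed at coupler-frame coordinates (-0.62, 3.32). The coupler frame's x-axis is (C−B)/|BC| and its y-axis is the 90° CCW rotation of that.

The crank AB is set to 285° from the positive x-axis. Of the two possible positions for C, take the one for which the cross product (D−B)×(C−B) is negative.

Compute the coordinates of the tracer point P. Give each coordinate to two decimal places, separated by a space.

A=(0,0), D=(6.00,0)
B = A + 1.00·(cos285°, sin285°) = (0.2588, -0.9659)
|BD| = 5.8219
circle(B,8.00) ∩ circle(D,5.00): a=6.2604, h=4.9807
  candidates: C₊=(5.6061,4.9845) cross=28.997; C₋=(7.2588,-4.8389) cross=-28.997
  mode - wants cross < 0 → take C=(7.2588,-4.8389) (cross=-28.997)
ex = (C−B)/|BC| = (0.8750,-0.4841); ey = (0.4841,0.8750)
P = B + -0.62·ex + 3.32·ey = (1.3236,2.2392)

1.32 2.24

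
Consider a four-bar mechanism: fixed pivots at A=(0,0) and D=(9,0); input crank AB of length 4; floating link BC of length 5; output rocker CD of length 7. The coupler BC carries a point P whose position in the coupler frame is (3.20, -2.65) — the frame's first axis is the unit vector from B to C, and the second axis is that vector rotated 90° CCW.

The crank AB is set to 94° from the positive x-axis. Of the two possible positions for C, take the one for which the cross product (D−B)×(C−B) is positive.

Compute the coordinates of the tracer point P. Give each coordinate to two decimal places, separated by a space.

3.53 2.34

A=(0,0), D=(9.00,0)
B = A + 4.00·(cos94°, sin94°) = (-0.2790, 3.9903)
|BD| = 10.1006
circle(B,5.00) ∩ circle(D,7.00): a=3.8623, h=3.1754
  candidates: C₊=(4.5235,5.3815) cross=32.073; C₋=(2.0146,-0.4526) cross=-32.073
  mode + wants cross > 0 → take C=(4.5235,5.3815) (cross=32.073)
ex = (C−B)/|BC| = (0.9605,0.2783); ey = (-0.2783,0.9605)
P = B + 3.20·ex + -2.65·ey = (3.5320,2.3353)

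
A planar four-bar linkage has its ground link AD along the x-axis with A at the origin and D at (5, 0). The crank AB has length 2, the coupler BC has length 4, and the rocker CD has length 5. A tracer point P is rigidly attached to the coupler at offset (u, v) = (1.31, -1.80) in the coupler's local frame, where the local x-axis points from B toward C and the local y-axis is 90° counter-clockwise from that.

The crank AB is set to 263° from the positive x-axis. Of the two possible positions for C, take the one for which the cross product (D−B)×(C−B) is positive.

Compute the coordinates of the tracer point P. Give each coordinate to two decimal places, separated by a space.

1.74 -0.98

A=(0,0), D=(5.00,0)
B = A + 2.00·(cos263°, sin263°) = (-0.2437, -1.9851)
|BD| = 5.6069
circle(B,4.00) ∩ circle(D,5.00): a=2.0009, h=3.4636
  candidates: C₊=(0.4013,1.9626) cross=19.420; C₋=(2.8538,-4.5160) cross=-19.420
  mode + wants cross > 0 → take C=(0.4013,1.9626) (cross=19.420)
ex = (C−B)/|BC| = (0.1613,0.9869); ey = (-0.9869,0.1613)
P = B + 1.31·ex + -1.80·ey = (1.7439,-0.9825)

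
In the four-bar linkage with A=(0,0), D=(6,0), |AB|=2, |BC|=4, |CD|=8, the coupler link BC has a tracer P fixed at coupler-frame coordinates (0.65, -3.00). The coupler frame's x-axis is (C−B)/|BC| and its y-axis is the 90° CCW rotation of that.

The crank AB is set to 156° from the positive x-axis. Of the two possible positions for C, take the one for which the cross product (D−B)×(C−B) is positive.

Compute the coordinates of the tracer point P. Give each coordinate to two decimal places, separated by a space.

A=(0,0), D=(6.00,0)
B = A + 2.00·(cos156°, sin156°) = (-1.8271, 0.8135)
|BD| = 7.8692
circle(B,4.00) ∩ circle(D,8.00): a=0.8848, h=3.9009
  candidates: C₊=(-0.5438,4.6020) cross=30.697; C₋=(-1.3503,-3.1580) cross=-30.697
  mode + wants cross > 0 → take C=(-0.5438,4.6020) (cross=30.697)
ex = (C−B)/|BC| = (0.3208,0.9471); ey = (-0.9471,0.3208)
P = B + 0.65·ex + -3.00·ey = (1.2229,0.4666)

1.22 0.47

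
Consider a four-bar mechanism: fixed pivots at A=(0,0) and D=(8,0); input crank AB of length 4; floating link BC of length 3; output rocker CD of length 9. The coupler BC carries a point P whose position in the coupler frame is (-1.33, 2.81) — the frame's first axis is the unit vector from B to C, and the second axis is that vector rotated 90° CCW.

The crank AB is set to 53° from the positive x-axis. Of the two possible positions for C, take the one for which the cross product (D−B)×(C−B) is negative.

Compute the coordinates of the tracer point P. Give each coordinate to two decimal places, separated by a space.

A=(0,0), D=(8.00,0)
B = A + 4.00·(cos53°, sin53°) = (2.4073, 3.1945)
|BD| = 6.4408
circle(B,3.00) ∩ circle(D,9.00): a=-2.3690, h=1.8406
  candidates: C₊=(1.2631,5.9678) cross=11.855; C₋=(-0.5627,2.7712) cross=-11.855
  mode - wants cross < 0 → take C=(-0.5627,2.7712) (cross=-11.855)
ex = (C−B)/|BC| = (-0.9900,-0.1411); ey = (0.1411,-0.9900)
P = B + -1.33·ex + 2.81·ey = (4.1205,0.6003)

4.12 0.60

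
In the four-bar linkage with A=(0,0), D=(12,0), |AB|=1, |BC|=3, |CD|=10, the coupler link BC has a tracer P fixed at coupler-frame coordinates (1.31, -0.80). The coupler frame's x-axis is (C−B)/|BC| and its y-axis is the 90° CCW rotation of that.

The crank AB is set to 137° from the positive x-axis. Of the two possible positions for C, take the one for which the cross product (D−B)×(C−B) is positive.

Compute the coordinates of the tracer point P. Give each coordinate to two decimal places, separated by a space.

0.76 0.32

A=(0,0), D=(12.00,0)
B = A + 1.00·(cos137°, sin137°) = (-0.7314, 0.6820)
|BD| = 12.7496
circle(B,3.00) ∩ circle(D,10.00): a=2.8061, h=1.0611
  candidates: C₊=(2.1275,1.5915) cross=13.529; C₋=(2.0139,-0.5277) cross=-13.529
  mode + wants cross > 0 → take C=(2.1275,1.5915) (cross=13.529)
ex = (C−B)/|BC| = (0.9529,0.3032); ey = (-0.3032,0.9529)
P = B + 1.31·ex + -0.80·ey = (0.7595,0.3168)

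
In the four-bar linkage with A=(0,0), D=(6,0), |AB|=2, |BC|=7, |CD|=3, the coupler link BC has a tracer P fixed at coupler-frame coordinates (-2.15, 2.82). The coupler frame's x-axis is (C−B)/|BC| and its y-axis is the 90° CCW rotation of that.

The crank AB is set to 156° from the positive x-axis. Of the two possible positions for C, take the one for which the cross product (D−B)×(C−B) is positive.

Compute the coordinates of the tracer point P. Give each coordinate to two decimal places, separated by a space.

-4.68 2.91

A=(0,0), D=(6.00,0)
B = A + 2.00·(cos156°, sin156°) = (-1.8271, 0.8135)
|BD| = 7.8692
circle(B,7.00) ∩ circle(D,3.00): a=6.4762, h=2.6569
  candidates: C₊=(4.8890,2.7867) cross=20.908; C₋=(4.3397,-2.4987) cross=-20.908
  mode + wants cross > 0 → take C=(4.8890,2.7867) (cross=20.908)
ex = (C−B)/|BC| = (0.9594,0.2819); ey = (-0.2819,0.9594)
P = B + -2.15·ex + 2.82·ey = (-4.6848,2.9130)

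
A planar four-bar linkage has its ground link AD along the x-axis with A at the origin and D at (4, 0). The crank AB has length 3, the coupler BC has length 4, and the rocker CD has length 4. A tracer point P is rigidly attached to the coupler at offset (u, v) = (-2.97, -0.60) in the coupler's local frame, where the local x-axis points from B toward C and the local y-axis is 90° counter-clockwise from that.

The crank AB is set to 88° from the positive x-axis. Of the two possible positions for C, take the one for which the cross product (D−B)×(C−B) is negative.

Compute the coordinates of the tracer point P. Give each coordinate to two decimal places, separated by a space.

-0.51 5.96

A=(0,0), D=(4.00,0)
B = A + 3.00·(cos88°, sin88°) = (0.1047, 2.9982)
|BD| = 4.9155
circle(B,4.00) ∩ circle(D,4.00): a=2.4578, h=3.1559
  candidates: C₊=(3.9772,3.9999) cross=15.513; C₋=(0.1275,-1.0018) cross=-15.513
  mode - wants cross < 0 → take C=(0.1275,-1.0018) (cross=-15.513)
ex = (C−B)/|BC| = (0.0057,-1.0000); ey = (1.0000,0.0057)
P = B + -2.97·ex + -0.60·ey = (-0.5122,5.9647)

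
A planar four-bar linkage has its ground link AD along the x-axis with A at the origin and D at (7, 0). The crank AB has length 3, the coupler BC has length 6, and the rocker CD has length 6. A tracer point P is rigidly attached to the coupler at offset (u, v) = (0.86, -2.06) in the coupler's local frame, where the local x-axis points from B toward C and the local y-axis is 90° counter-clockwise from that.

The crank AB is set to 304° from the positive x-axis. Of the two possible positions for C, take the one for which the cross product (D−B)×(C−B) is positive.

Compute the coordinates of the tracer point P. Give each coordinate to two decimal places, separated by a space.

A=(0,0), D=(7.00,0)
B = A + 3.00·(cos304°, sin304°) = (1.6776, -2.4871)
|BD| = 5.8749
circle(B,6.00) ∩ circle(D,6.00): a=2.9374, h=5.2318
  candidates: C₊=(2.1239,3.4963) cross=30.736; C₋=(6.5537,-5.9834) cross=-30.736
  mode + wants cross > 0 → take C=(2.1239,3.4963) (cross=30.736)
ex = (C−B)/|BC| = (0.0744,0.9972); ey = (-0.9972,0.0744)
P = B + 0.86·ex + -2.06·ey = (3.7958,-1.7827)

3.80 -1.78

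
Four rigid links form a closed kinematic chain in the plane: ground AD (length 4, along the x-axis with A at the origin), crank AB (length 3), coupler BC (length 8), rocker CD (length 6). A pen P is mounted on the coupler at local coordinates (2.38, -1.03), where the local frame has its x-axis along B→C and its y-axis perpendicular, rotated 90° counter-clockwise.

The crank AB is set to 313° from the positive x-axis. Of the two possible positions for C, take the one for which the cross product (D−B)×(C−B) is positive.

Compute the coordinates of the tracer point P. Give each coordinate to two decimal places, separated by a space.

A=(0,0), D=(4.00,0)
B = A + 3.00·(cos313°, sin313°) = (2.0460, -2.1941)
|BD| = 2.9380
circle(B,8.00) ∩ circle(D,6.00): a=6.2341, h=5.0136
  candidates: C₊=(2.4481,5.7958) cross=14.730; C₋=(9.9362,-0.8729) cross=-14.730
  mode + wants cross > 0 → take C=(2.4481,5.7958) (cross=14.730)
ex = (C−B)/|BC| = (0.0503,0.9987); ey = (-0.9987,0.0503)
P = B + 2.38·ex + -1.03·ey = (3.1943,0.1312)

3.19 0.13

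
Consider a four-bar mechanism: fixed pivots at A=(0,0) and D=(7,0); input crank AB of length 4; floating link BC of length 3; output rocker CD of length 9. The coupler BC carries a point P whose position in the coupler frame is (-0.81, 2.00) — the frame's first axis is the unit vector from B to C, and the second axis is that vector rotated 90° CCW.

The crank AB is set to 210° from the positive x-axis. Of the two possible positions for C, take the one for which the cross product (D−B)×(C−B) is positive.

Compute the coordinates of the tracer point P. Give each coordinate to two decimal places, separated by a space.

A=(0,0), D=(7.00,0)
B = A + 4.00·(cos210°, sin210°) = (-3.4641, -2.0000)
|BD| = 10.6535
circle(B,3.00) ∩ circle(D,9.00): a=1.9476, h=2.2819
  candidates: C₊=(-1.9795,0.6069) cross=24.310; C₋=(-1.1228,-3.8757) cross=-24.310
  mode + wants cross > 0 → take C=(-1.9795,0.6069) (cross=24.310)
ex = (C−B)/|BC| = (0.4949,0.8690); ey = (-0.8690,0.4949)
P = B + -0.81·ex + 2.00·ey = (-5.6029,-1.7141)

-5.60 -1.71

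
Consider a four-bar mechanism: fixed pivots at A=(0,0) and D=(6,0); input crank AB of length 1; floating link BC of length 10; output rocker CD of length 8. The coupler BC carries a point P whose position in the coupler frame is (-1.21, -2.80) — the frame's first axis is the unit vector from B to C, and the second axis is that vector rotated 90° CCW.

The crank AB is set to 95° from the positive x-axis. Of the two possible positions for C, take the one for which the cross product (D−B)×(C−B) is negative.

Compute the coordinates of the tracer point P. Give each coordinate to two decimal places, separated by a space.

A=(0,0), D=(6.00,0)
B = A + 1.00·(cos95°, sin95°) = (-0.0872, 0.9962)
|BD| = 6.1681
circle(B,10.00) ∩ circle(D,8.00): a=6.0023, h=7.9983
  candidates: C₊=(7.1281,7.9201) cross=49.334; C₋=(4.5446,-7.8665) cross=-49.334
  mode - wants cross < 0 → take C=(4.5446,-7.8665) (cross=-49.334)
ex = (C−B)/|BC| = (0.4632,-0.8863); ey = (0.8863,0.4632)
P = B + -1.21·ex + -2.80·ey = (-3.1291,0.7717)

-3.13 0.77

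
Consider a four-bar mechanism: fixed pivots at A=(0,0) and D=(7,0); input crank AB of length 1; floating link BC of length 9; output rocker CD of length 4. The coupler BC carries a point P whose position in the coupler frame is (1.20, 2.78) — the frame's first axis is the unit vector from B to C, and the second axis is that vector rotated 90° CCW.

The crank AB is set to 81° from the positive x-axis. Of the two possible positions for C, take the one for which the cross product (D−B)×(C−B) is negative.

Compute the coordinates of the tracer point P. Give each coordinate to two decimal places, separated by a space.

A=(0,0), D=(7.00,0)
B = A + 1.00·(cos81°, sin81°) = (0.1564, 0.9877)
|BD| = 6.9145
circle(B,9.00) ∩ circle(D,4.00): a=8.1575, h=3.8020
  candidates: C₊=(8.7734,3.5854) cross=26.288; C₋=(7.6872,-3.9405) cross=-26.288
  mode - wants cross < 0 → take C=(7.6872,-3.9405) (cross=-26.288)
ex = (C−B)/|BC| = (0.8368,-0.5476); ey = (0.5476,0.8368)
P = B + 1.20·ex + 2.78·ey = (2.6828,2.6568)

2.68 2.66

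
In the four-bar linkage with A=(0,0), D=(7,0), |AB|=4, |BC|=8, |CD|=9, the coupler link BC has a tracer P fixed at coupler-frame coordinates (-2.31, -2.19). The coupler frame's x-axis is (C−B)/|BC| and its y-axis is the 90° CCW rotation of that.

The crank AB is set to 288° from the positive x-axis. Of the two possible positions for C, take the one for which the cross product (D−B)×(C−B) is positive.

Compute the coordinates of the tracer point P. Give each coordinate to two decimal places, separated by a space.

4.01 -5.36

A=(0,0), D=(7.00,0)
B = A + 4.00·(cos288°, sin288°) = (1.2361, -3.8042)
|BD| = 6.9062
circle(B,8.00) ∩ circle(D,9.00): a=2.2223, h=7.6851
  candidates: C₊=(-1.1425,3.8340) cross=53.075; C₋=(7.3241,-8.9942) cross=-53.075
  mode + wants cross > 0 → take C=(-1.1425,3.8340) (cross=53.075)
ex = (C−B)/|BC| = (-0.2973,0.9548); ey = (-0.9548,-0.2973)
P = B + -2.31·ex + -2.19·ey = (4.0138,-5.3586)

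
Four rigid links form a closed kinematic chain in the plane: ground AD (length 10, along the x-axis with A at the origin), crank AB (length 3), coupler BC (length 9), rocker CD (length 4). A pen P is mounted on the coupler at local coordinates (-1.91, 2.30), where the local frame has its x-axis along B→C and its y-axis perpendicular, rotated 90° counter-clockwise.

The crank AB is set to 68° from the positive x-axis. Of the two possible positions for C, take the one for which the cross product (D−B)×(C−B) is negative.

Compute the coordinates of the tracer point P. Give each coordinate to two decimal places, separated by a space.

A=(0,0), D=(10.00,0)
B = A + 3.00·(cos68°, sin68°) = (1.1238, 2.7816)
|BD| = 9.3018
circle(B,9.00) ∩ circle(D,4.00): a=8.1448, h=3.8290
  candidates: C₊=(10.0410,3.9998) cross=35.617; C₋=(7.7510,-3.3079) cross=-35.617
  mode - wants cross < 0 → take C=(7.7510,-3.3079) (cross=-35.617)
ex = (C−B)/|BC| = (0.7364,-0.6766); ey = (0.6766,0.7364)
P = B + -1.91·ex + 2.30·ey = (1.2736,5.7675)

1.27 5.77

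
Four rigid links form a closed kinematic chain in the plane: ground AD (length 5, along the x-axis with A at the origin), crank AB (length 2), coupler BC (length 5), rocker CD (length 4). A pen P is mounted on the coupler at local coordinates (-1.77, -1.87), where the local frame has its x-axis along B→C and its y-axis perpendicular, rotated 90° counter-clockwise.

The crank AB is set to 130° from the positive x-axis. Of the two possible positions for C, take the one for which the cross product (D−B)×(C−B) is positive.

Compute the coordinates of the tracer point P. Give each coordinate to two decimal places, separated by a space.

A=(0,0), D=(5.00,0)
B = A + 2.00·(cos130°, sin130°) = (-1.2856, 1.5321)
|BD| = 6.4696
circle(B,5.00) ∩ circle(D,4.00): a=3.9304, h=3.0907
  candidates: C₊=(3.2649,3.6041) cross=19.995; C₋=(1.8011,-2.4014) cross=-19.995
  mode + wants cross > 0 → take C=(3.2649,3.6041) (cross=19.995)
ex = (C−B)/|BC| = (0.9101,0.4144); ey = (-0.4144,0.9101)
P = B + -1.77·ex + -1.87·ey = (-2.1215,-0.9033)

-2.12 -0.90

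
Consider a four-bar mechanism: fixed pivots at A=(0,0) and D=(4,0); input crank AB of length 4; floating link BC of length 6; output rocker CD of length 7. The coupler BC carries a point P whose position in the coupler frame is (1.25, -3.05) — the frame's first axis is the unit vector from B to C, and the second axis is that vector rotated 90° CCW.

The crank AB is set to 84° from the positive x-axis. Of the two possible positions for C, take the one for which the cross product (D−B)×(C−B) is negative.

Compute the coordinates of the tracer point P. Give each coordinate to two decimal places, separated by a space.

A=(0,0), D=(4.00,0)
B = A + 4.00·(cos84°, sin84°) = (0.4181, 3.9781)
|BD| = 5.3530
circle(B,6.00) ∩ circle(D,7.00): a=1.4623, h=5.8191
  candidates: C₊=(5.7210,6.7851) cross=31.150; C₋=(-2.9279,-1.0023) cross=-31.150
  mode - wants cross < 0 → take C=(-2.9279,-1.0023) (cross=-31.150)
ex = (C−B)/|BC| = (-0.5577,-0.8301); ey = (0.8301,-0.5577)
P = B + 1.25·ex + -3.05·ey = (-2.8107,4.6414)

-2.81 4.64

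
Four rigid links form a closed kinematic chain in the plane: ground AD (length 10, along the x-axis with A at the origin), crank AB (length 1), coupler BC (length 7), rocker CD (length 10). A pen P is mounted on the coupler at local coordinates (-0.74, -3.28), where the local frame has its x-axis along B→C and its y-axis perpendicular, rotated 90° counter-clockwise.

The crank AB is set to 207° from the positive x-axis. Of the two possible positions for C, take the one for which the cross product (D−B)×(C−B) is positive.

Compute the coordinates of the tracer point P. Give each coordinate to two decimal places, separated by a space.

A=(0,0), D=(10.00,0)
B = A + 1.00·(cos207°, sin207°) = (-0.8910, -0.4540)
|BD| = 10.9005
circle(B,7.00) ∩ circle(D,10.00): a=3.1109, h=6.2708
  candidates: C₊=(1.9560,5.9409) cross=68.354; C₋=(2.4783,-6.5897) cross=-68.354
  mode + wants cross > 0 → take C=(1.9560,5.9409) (cross=68.354)
ex = (C−B)/|BC| = (0.4067,0.9136); ey = (-0.9136,0.4067)
P = B + -0.74·ex + -3.28·ey = (1.8045,-2.4641)

1.80 -2.46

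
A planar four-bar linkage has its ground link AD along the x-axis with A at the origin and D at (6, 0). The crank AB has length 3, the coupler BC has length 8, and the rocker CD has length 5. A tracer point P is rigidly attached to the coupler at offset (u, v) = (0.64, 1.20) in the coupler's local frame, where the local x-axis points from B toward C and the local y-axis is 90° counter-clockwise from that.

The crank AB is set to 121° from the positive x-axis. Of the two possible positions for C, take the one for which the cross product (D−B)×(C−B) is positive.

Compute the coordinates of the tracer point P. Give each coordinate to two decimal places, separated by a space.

-1.30 3.91

A=(0,0), D=(6.00,0)
B = A + 3.00·(cos121°, sin121°) = (-1.5451, 2.5715)
|BD| = 7.9713
circle(B,8.00) ∩ circle(D,5.00): a=6.4319, h=4.7571
  candidates: C₊=(6.0776,4.9994) cross=37.921; C₋=(3.0083,-4.0062) cross=-37.921
  mode + wants cross > 0 → take C=(6.0776,4.9994) (cross=37.921)
ex = (C−B)/|BC| = (0.9528,0.3035); ey = (-0.3035,0.9528)
P = B + 0.64·ex + 1.20·ey = (-1.2995,3.9091)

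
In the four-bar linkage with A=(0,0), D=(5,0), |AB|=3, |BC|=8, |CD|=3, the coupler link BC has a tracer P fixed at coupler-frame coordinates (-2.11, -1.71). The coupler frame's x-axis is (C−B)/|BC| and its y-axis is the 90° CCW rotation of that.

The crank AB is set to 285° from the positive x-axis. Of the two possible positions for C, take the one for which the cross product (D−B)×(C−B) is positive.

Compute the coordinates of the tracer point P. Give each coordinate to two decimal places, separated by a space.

0.35 -5.58

A=(0,0), D=(5.00,0)
B = A + 3.00·(cos285°, sin285°) = (0.7765, -2.8978)
|BD| = 5.1221
circle(B,8.00) ∩ circle(D,3.00): a=7.9300, h=1.0562
  candidates: C₊=(6.7178,2.4595) cross=5.410; C₋=(7.9129,0.7176) cross=-5.410
  mode + wants cross > 0 → take C=(6.7178,2.4595) (cross=5.410)
ex = (C−B)/|BC| = (0.7427,0.6697); ey = (-0.6697,0.7427)
P = B + -2.11·ex + -1.71·ey = (0.3545,-5.5807)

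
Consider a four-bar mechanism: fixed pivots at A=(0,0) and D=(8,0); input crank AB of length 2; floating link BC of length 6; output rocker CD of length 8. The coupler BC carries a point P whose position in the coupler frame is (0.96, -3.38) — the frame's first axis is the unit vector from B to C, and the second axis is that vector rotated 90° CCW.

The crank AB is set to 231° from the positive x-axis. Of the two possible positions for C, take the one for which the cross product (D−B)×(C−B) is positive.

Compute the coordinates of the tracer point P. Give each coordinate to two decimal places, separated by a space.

A=(0,0), D=(8.00,0)
B = A + 2.00·(cos231°, sin231°) = (-1.2586, -1.5543)
|BD| = 9.3882
circle(B,6.00) ∩ circle(D,8.00): a=3.2029, h=5.0736
  candidates: C₊=(1.0600,3.9796) cross=47.632; C₋=(2.7400,-6.0276) cross=-47.632
  mode + wants cross > 0 → take C=(1.0600,3.9796) (cross=47.632)
ex = (C−B)/|BC| = (0.3864,0.9223); ey = (-0.9223,0.3864)
P = B + 0.96·ex + -3.38·ey = (2.2298,-1.9751)

2.23 -1.98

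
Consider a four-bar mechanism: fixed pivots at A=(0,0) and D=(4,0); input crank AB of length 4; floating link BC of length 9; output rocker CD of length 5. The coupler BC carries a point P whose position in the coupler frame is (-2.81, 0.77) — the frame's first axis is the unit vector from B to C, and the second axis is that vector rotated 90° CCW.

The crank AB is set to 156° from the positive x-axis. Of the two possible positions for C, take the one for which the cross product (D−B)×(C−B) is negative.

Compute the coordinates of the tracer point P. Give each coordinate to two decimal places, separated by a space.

-5.07 4.17

A=(0,0), D=(4.00,0)
B = A + 4.00·(cos156°, sin156°) = (-3.6542, 1.6269)
|BD| = 7.8252
circle(B,9.00) ∩ circle(D,5.00): a=7.4908, h=4.9888
  candidates: C₊=(4.7101,4.9493) cross=39.038; C₋=(2.6357,-4.8103) cross=-39.038
  mode - wants cross < 0 → take C=(2.6357,-4.8103) (cross=-39.038)
ex = (C−B)/|BC| = (0.6989,-0.7152); ey = (0.7152,0.6989)
P = B + -2.81·ex + 0.77·ey = (-5.0673,4.1749)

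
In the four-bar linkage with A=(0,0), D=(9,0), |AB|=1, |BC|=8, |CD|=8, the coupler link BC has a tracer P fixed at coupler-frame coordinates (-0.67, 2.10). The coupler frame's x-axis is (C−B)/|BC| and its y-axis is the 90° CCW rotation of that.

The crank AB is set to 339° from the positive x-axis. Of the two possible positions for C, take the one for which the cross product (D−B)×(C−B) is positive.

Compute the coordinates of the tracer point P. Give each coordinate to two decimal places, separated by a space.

-1.24 0.03

A=(0,0), D=(9.00,0)
B = A + 1.00·(cos339°, sin339°) = (0.9336, -0.3584)
|BD| = 8.0744
circle(B,8.00) ∩ circle(D,8.00): a=4.0372, h=6.9066
  candidates: C₊=(4.6603,6.7206) cross=55.766; C₋=(5.2733,-7.0790) cross=-55.766
  mode + wants cross > 0 → take C=(4.6603,6.7206) (cross=55.766)
ex = (C−B)/|BC| = (0.4658,0.8849); ey = (-0.8849,0.4658)
P = B + -0.67·ex + 2.10·ey = (-1.2368,0.0270)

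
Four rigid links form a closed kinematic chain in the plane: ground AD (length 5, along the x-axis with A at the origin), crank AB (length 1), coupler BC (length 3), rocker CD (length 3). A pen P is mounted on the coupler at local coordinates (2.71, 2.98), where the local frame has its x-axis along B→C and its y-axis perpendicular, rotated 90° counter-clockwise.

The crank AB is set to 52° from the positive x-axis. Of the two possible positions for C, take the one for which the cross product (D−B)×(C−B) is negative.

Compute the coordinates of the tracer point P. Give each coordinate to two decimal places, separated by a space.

A=(0,0), D=(5.00,0)
B = A + 1.00·(cos52°, sin52°) = (0.6157, 0.7880)
|BD| = 4.4546
circle(B,3.00) ∩ circle(D,3.00): a=2.2273, h=2.0098
  candidates: C₊=(3.1634,2.3721) cross=8.953; C₋=(2.4523,-1.5841) cross=-8.953
  mode - wants cross < 0 → take C=(2.4523,-1.5841) (cross=-8.953)
ex = (C−B)/|BC| = (0.6122,-0.7907); ey = (0.7907,0.6122)
P = B + 2.71·ex + 2.98·ey = (4.6310,0.4696)

4.63 0.47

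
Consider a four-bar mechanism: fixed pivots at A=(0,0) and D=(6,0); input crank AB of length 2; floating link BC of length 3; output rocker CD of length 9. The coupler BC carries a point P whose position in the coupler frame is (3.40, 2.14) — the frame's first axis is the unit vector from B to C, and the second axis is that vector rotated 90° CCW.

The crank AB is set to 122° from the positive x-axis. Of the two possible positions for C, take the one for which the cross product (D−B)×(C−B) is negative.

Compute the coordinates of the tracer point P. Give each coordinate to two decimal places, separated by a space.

A=(0,0), D=(6.00,0)
B = A + 2.00·(cos122°, sin122°) = (-1.0598, 1.6961)
|BD| = 7.2607
circle(B,3.00) ∩ circle(D,9.00): a=-1.3278, h=2.6901
  candidates: C₊=(-1.7225,4.6220) cross=19.532; C₋=(-2.9793,-0.6094) cross=-19.532
  mode - wants cross < 0 → take C=(-2.9793,-0.6094) (cross=-19.532)
ex = (C−B)/|BC| = (-0.6398,-0.7685); ey = (0.7685,-0.6398)
P = B + 3.40·ex + 2.14·ey = (-1.5907,-2.2861)

-1.59 -2.29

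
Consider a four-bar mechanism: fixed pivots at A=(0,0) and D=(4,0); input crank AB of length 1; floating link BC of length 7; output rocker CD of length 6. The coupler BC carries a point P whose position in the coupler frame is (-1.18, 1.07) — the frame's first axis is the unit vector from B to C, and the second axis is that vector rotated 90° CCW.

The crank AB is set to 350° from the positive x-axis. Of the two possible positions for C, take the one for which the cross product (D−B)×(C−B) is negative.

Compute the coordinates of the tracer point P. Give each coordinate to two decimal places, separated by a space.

1.19 1.41

A=(0,0), D=(4.00,0)
B = A + 1.00·(cos350°, sin350°) = (0.9848, -0.1736)
|BD| = 3.0202
circle(B,7.00) ∩ circle(D,6.00): a=3.6623, h=5.9655
  candidates: C₊=(4.2980,5.9926) cross=18.017; C₋=(4.9840,-5.9188) cross=-18.017
  mode - wants cross < 0 → take C=(4.9840,-5.9188) (cross=-18.017)
ex = (C−B)/|BC| = (0.5713,-0.8207); ey = (0.8207,0.5713)
P = B + -1.18·ex + 1.07·ey = (1.1888,1.4061)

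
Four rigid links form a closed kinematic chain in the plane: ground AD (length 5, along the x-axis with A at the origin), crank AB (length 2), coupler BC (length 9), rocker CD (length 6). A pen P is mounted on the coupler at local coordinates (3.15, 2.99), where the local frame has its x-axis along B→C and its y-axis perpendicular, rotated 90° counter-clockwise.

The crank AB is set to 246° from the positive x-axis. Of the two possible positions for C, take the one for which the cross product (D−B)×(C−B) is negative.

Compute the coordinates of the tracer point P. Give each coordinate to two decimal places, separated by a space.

3.28 -0.38

A=(0,0), D=(5.00,0)
B = A + 2.00·(cos246°, sin246°) = (-0.8135, -1.8271)
|BD| = 6.0938
circle(B,9.00) ∩ circle(D,6.00): a=6.7392, h=5.9652
  candidates: C₊=(3.8271,5.8842) cross=36.351; C₋=(7.4042,-5.4973) cross=-36.351
  mode - wants cross < 0 → take C=(7.4042,-5.4973) (cross=-36.351)
ex = (C−B)/|BC| = (0.9131,-0.4078); ey = (0.4078,0.9131)
P = B + 3.15·ex + 2.99·ey = (3.2820,-0.3816)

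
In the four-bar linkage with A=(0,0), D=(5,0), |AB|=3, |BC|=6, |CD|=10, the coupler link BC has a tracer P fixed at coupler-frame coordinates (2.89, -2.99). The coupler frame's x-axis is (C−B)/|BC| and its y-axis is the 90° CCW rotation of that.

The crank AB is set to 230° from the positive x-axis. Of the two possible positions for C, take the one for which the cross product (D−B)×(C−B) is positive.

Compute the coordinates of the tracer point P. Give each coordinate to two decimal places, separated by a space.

-0.47 1.59

A=(0,0), D=(5.00,0)
B = A + 3.00·(cos230°, sin230°) = (-1.9284, -2.2981)
|BD| = 7.2996
circle(B,6.00) ∩ circle(D,10.00): a=-0.7340, h=5.9549
  candidates: C₊=(-4.4999,3.1229) cross=43.468; C₋=(-0.7503,-8.1813) cross=-43.468
  mode + wants cross > 0 → take C=(-4.4999,3.1229) (cross=43.468)
ex = (C−B)/|BC| = (-0.4286,0.9035); ey = (-0.9035,-0.4286)
P = B + 2.89·ex + -2.99·ey = (-0.4655,1.5945)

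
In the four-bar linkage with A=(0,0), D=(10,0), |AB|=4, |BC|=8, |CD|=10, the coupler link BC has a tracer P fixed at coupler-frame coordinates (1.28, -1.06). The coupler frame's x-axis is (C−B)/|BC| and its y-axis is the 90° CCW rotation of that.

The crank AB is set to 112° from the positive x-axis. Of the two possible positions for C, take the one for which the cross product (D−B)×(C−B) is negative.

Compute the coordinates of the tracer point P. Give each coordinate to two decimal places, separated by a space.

A=(0,0), D=(10.00,0)
B = A + 4.00·(cos112°, sin112°) = (-1.4984, 3.7087)
|BD| = 12.0817
circle(B,8.00) ∩ circle(D,10.00): a=4.5510, h=6.5794
  candidates: C₊=(4.8525,8.5734) cross=79.490; C₋=(0.8132,-3.9500) cross=-79.490
  mode - wants cross < 0 → take C=(0.8132,-3.9500) (cross=-79.490)
ex = (C−B)/|BC| = (0.2890,-0.9573); ey = (0.9573,0.2890)
P = B + 1.28·ex + -1.06·ey = (-2.1434,2.1770)

-2.14 2.18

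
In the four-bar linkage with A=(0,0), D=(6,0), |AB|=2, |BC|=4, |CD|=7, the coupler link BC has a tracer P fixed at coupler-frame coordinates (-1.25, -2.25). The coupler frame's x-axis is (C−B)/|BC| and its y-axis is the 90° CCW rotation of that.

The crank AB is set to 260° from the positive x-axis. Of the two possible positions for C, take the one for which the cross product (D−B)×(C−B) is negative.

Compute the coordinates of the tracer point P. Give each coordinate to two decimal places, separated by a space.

-2.92 -1.98

A=(0,0), D=(6.00,0)
B = A + 2.00·(cos260°, sin260°) = (-0.3473, -1.9696)
|BD| = 6.6459
circle(B,4.00) ∩ circle(D,7.00): a=0.8402, h=3.9108
  candidates: C₊=(-0.7039,2.0145) cross=25.990; C₋=(1.6142,-5.4557) cross=-25.990
  mode - wants cross < 0 → take C=(1.6142,-5.4557) (cross=-25.990)
ex = (C−B)/|BC| = (0.4904,-0.8715); ey = (0.8715,0.4904)
P = B + -1.25·ex + -2.25·ey = (-2.9212,-1.9835)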